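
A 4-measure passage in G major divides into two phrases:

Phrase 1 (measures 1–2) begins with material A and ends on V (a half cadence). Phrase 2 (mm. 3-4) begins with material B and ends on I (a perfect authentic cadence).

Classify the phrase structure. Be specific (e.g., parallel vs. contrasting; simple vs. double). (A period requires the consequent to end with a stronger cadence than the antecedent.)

Phrase 1 ends with a half cadence (weaker) and phrase 2 with a perfect authentic cadence (stronger): antecedent + consequent = a period.
The two phrases open with different material (A / B), so the period is contrasting.

contrasting period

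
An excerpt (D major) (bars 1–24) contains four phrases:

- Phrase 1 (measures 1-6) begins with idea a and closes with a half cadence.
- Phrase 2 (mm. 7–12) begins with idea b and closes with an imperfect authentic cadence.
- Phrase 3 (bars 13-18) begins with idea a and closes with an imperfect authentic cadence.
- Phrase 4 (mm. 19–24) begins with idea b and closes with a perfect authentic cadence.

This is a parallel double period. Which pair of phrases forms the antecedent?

phrases 1 and 2

In a double period the first pair of phrases (ending imperfect authentic cadence) is the large antecedent and the second pair (ending perfect authentic cadence) is the large consequent; the antecedent is phrases 1 and 2.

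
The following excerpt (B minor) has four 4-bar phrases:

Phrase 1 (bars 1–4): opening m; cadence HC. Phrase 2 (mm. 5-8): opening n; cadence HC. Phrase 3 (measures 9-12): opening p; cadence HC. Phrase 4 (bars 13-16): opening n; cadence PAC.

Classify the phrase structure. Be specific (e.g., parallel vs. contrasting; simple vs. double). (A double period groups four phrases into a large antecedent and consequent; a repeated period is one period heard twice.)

Four phrases in two halves: the first half (mm. 1–8) ends with a half cadence, the second (mm. 9-16) with a perfect authentic cadence — a large antecedent–consequent pair, i.e. a double period.
Phrase 3 begins with different material from phrase 1, making it contrasting.

contrasting double period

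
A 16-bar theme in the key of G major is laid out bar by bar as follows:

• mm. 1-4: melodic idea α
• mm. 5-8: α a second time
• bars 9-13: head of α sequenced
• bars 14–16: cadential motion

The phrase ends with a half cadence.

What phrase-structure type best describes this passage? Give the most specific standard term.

sentence

Basic idea (measures 1-4) + its repetition (bars 5–8) form the presentation; fragmentation and cadence (mm. 9-16) form the continuation — the 16-bar whole is a sentence.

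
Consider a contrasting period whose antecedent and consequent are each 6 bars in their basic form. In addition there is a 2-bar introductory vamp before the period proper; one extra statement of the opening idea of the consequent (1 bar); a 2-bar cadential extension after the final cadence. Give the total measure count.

17 measures

Basic contrasting period: 6 + 6 = 12 bars.
12 (basic form) + 2 (introduction) + 1 (extra statement) + 2 (cadential extension) = 17.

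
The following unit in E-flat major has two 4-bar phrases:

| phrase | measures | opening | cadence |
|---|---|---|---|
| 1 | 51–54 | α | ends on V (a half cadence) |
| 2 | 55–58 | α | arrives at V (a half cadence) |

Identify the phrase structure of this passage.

Both phrases have the same opening (α) and the same cadence (half cadence): the second is a restatement, not a consequent, so this is a repeated phrase rather than a period.

repeated phrase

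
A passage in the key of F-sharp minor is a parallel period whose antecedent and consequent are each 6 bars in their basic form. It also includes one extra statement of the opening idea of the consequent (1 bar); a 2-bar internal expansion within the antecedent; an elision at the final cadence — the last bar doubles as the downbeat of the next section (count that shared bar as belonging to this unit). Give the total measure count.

Basic parallel period: 6 + 6 = 12 bars.
12 (basic form) + 1 (extra statement) + 2 (internal expansion) = 15.
The elision shares a bar with the next section but does not change this unit's count.

15 measures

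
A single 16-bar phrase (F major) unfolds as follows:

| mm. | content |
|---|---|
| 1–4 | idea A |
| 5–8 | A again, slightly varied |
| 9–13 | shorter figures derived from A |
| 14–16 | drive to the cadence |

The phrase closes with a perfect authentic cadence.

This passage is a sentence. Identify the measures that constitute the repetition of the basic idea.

The presentation of a sentence is the basic idea (mm. 1–4) plus its repetition (mm. 5–8); the repetition of the basic idea is therefore measures 5–8.

measures 5–8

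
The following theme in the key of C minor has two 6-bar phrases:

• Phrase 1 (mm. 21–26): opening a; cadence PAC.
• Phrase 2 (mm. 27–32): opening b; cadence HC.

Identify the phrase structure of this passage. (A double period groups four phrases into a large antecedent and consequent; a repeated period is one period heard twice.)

The second phrase closes with a half cadence, which is not stronger than the first phrase's perfect authentic cadence; without a weak→strong cadential pair there is no antecedent–consequent relationship, so this is a phrase group rather than a period.

phrase group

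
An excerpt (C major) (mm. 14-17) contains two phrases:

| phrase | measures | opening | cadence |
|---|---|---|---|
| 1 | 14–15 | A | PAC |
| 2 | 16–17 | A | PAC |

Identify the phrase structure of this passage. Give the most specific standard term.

repeated phrase

Both phrases have the same opening (A) and the same cadence (perfect authentic cadence): the second is a restatement, not a consequent, so this is a repeated phrase rather than a period.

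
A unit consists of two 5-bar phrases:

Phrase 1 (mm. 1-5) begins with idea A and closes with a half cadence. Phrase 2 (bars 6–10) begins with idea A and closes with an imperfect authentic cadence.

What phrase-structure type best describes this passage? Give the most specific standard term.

parallel period

Phrase 1 ends with a half cadence (weaker) and phrase 2 with an imperfect authentic cadence (stronger): antecedent + consequent = a period.
The two phrases open with the same material (A / A), so the period is parallel.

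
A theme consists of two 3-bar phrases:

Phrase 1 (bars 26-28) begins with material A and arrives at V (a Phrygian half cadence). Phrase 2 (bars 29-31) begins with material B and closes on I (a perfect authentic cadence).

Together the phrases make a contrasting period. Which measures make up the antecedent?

The phrase ending with the weaker cadence (Phrygian half cadence) is the antecedent; the one ending more conclusively (perfect authentic cadence) is the consequent. The antecedent is measures 26–28.

measures 26–28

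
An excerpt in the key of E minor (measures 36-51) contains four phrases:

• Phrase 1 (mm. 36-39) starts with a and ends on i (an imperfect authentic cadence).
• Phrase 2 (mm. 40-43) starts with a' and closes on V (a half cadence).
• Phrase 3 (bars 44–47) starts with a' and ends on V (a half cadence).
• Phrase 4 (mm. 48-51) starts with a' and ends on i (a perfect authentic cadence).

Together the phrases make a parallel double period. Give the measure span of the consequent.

In a double period the first pair of phrases (ending half cadence) is the large antecedent and the second pair (ending perfect authentic cadence) is the large consequent; the consequent is measures 44–51.

measures 44–51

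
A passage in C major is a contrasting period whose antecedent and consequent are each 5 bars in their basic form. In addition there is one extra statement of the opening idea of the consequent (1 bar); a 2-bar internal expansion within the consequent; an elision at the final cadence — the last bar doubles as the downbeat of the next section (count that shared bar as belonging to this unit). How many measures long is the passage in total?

Basic contrasting period: 5 + 5 = 10 bars.
10 (basic form) + 1 (extra statement) + 2 (internal expansion) = 13.
The elision shares a bar with the next section but does not change this unit's count.

13 measures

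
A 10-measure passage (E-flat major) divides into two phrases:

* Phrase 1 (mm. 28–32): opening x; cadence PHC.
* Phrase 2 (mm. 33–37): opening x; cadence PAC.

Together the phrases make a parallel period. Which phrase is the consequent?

phrase 2

The phrase ending with the weaker cadence (Phrygian half cadence) is the antecedent; the one ending more conclusively (perfect authentic cadence) is the consequent. The consequent is phrase 2.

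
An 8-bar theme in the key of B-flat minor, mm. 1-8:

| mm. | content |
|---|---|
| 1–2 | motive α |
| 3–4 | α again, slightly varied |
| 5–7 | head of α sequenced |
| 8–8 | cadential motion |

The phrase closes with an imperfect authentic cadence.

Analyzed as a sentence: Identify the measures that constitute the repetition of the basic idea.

The presentation of a sentence is the basic idea (mm. 1-2) plus its repetition (measures 3-4); the repetition of the basic idea is therefore bars 3–4.

measures 3–4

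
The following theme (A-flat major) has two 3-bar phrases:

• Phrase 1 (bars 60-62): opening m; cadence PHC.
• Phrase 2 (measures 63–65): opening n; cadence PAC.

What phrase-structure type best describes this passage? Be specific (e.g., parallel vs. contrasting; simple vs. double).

contrasting period

Phrase 1 ends with a Phrygian half cadence (weaker) and phrase 2 with a perfect authentic cadence (stronger): antecedent + consequent = a period.
The two phrases open with different material (m / n), so the period is contrasting.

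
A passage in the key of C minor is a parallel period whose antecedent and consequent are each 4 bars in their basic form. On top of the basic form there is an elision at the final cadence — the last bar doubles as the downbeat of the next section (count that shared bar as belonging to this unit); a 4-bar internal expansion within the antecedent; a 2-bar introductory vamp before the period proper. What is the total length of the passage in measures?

Basic parallel period: 4 + 4 = 8 bars.
8 (basic form) + 4 (internal expansion) + 2 (introduction) = 14.
The elision shares a bar with the next section but does not change this unit's count.

14 measures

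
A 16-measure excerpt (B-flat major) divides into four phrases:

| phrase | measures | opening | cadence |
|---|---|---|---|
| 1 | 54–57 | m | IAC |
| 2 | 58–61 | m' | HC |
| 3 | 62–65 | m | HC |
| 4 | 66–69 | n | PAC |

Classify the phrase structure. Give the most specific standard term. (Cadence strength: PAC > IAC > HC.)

parallel double period

Four phrases in two halves: the first half (mm. 54-61) ends with a half cadence, the second (mm. 62–69) with a perfect authentic cadence — a large antecedent–consequent pair, i.e. a double period.
Phrase 3 begins with the same material as phrase 1, making it parallel.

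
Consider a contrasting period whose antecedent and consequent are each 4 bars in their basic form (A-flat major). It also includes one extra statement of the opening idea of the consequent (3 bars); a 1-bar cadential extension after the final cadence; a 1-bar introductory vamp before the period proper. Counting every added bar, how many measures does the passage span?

Basic contrasting period: 4 + 4 = 8 bars.
8 (basic form) + 3 (extra statement) + 1 (cadential extension) + 1 (introduction) = 13.

13 measures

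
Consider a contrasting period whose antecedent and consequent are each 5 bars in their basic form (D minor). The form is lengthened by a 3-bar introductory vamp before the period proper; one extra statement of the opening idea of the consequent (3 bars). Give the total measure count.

16 measures

Basic contrasting period: 5 + 5 = 10 bars.
10 (basic form) + 3 (introduction) + 3 (extra statement) = 16.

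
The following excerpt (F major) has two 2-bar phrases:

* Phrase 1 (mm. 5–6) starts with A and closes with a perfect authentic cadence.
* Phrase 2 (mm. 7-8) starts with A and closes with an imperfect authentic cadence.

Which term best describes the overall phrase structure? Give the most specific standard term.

phrase group

The second phrase closes with an imperfect authentic cadence, which is not stronger than the first phrase's perfect authentic cadence; without a weak→strong cadential pair there is no antecedent–consequent relationship, so this is a phrase group rather than a period.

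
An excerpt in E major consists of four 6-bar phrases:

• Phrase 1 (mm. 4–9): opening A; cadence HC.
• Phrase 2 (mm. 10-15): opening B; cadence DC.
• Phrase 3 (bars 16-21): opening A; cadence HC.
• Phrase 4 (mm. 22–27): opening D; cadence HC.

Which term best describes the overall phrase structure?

phrase group

Phrase 4 ends with a half cadence, no stronger than phrase 2's deceptive cadence, so the four phrases do not form a double period; nor do phrases 3–4 duplicate 1–2, so it is not a repeated period. With no phrase reaching a conclusive cadence, the passage is a phrase group.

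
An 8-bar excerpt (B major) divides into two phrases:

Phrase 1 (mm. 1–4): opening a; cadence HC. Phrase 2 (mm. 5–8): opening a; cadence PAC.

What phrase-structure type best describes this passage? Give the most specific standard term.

parallel period

Phrase 1 ends with a half cadence (weaker) and phrase 2 with a perfect authentic cadence (stronger): antecedent + consequent = a period.
The two phrases open with the same material (a / a), so the period is parallel.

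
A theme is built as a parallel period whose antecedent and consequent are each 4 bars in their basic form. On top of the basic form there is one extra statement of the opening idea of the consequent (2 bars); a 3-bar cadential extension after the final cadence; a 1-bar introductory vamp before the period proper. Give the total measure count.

14 measures

Basic parallel period: 4 + 4 = 8 bars.
8 (basic form) + 2 (extra statement) + 3 (cadential extension) + 1 (introduction) = 14.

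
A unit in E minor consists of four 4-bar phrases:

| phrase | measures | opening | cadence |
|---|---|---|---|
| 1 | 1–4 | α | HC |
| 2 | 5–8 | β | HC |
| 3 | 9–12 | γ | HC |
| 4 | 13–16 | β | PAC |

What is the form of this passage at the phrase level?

contrasting double period

Four phrases in two halves: the first half (mm. 1–8) ends with a half cadence, the second (mm. 9-16) with a perfect authentic cadence — a large antecedent–consequent pair, i.e. a double period.
Phrase 3 begins with different material from phrase 1, making it contrasting.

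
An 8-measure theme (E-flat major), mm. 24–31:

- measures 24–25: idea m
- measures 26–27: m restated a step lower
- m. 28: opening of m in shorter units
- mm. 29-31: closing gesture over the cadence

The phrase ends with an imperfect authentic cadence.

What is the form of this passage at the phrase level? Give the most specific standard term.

Basic idea (mm. 24–25) + its repetition (measures 26–27) form the presentation; fragmentation and cadence (bars 28-31) form the continuation — the 8-bar whole is a sentence.

sentence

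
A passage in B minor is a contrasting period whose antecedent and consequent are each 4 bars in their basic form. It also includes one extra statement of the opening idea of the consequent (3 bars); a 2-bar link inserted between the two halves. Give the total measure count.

13 measures

Basic contrasting period: 4 + 4 = 8 bars.
8 (basic form) + 3 (extra statement) + 2 (link) = 13.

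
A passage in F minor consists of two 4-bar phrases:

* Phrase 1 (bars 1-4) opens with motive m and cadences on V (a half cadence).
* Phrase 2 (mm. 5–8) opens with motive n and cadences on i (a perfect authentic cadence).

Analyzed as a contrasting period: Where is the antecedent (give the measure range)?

The antecedent is the phrase ending with the weaker cadence (half cadence, phrase 1) and the consequent the one ending more conclusively (perfect authentic cadence, phrase 2); the antecedent is mm. 1–4.

measures 1–4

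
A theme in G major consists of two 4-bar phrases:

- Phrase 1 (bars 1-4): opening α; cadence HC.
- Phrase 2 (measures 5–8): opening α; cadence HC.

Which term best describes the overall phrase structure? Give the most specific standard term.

Both phrases have the same opening (α) and the same cadence (half cadence): the second is a restatement, not a consequent, so this is a repeated phrase rather than a period.

repeated phrase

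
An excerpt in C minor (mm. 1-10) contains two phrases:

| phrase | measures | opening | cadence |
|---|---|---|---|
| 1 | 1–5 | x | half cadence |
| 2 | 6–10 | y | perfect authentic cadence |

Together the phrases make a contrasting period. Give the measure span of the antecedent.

The phrase ending with the weaker cadence (half cadence) is the antecedent; the one ending more conclusively (perfect authentic cadence) is the consequent. The antecedent is measures 1–5.

measures 1–5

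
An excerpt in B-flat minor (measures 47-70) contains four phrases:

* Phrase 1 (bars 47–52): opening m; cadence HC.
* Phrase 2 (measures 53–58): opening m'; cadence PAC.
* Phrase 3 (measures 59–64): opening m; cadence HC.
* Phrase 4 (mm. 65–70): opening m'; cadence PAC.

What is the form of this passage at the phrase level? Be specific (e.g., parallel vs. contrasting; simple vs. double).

The cadence pattern HC–PAC–HC–PAC is weak–strong twice, and phrases 3–4 restate phrases 1–2: a period heard twice, not a double period (which would end weakly at phrase 2).

repeated period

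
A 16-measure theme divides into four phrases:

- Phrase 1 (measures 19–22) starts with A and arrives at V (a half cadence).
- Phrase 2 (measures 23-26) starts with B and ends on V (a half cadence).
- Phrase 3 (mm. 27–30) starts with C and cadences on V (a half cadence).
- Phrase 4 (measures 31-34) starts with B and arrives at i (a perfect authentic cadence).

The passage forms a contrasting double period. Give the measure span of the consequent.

measures 27–34

In a double period the first pair of phrases (ending half cadence) is the large antecedent and the second pair (ending perfect authentic cadence) is the large consequent; the consequent is measures 27–34.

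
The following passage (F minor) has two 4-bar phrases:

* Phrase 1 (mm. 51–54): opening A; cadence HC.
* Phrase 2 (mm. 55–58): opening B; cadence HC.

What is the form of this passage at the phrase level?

phrase group

The second phrase closes with a half cadence, which is not stronger than the first phrase's half cadence; without a weak→strong cadential pair there is no antecedent–consequent relationship, so this is a phrase group rather than a period.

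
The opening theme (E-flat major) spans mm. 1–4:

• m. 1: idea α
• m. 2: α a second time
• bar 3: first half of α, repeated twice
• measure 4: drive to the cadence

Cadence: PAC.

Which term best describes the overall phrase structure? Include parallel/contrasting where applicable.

Basic idea (m. 1) + its repetition (measure 2) form the presentation; fragmentation and cadence (measures 3–4) form the continuation — the 4-bar whole is a sentence.

sentence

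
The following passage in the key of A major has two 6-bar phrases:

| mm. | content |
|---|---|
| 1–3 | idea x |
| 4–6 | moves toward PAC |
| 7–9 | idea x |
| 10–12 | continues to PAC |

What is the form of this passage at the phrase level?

repeated phrase

Both phrases have the same opening (x) and the same cadence (perfect authentic cadence): the second is a restatement, not a consequent, so this is a repeated phrase rather than a period.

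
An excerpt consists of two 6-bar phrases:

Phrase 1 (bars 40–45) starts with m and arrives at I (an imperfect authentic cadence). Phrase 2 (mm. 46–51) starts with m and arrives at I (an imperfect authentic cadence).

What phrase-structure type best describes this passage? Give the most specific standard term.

repeated phrase

Both phrases have the same opening (m) and the same cadence (imperfect authentic cadence): the second is a restatement, not a consequent, so this is a repeated phrase rather than a period.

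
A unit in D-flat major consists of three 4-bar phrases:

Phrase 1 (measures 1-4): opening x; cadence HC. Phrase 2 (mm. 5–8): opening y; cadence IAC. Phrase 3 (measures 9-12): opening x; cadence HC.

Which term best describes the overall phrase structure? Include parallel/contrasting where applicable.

phrase group

The final phrase closes with a half cadence, which is not stronger than the preceding imperfect authentic cadence; the 3 phrases lack an overall antecedent–consequent design and so form a phrase group.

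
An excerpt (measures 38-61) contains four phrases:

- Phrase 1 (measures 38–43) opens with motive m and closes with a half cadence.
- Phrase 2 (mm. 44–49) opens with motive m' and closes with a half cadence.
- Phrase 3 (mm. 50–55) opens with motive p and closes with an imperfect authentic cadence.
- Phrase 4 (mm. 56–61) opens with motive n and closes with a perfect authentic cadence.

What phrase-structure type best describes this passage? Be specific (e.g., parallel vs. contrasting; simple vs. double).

contrasting double period

Four phrases in two halves: the first half (mm. 38–49) ends with a half cadence, the second (mm. 50–61) with a perfect authentic cadence — a large antecedent–consequent pair, i.e. a double period.
Phrase 3 begins with different material from phrase 1, making it contrasting.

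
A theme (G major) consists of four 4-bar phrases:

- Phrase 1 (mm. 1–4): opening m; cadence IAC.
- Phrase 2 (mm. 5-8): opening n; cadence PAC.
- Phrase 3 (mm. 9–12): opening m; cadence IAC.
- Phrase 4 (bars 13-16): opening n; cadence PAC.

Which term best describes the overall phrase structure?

The cadence pattern IAC–PAC–IAC–PAC is weak–strong twice, and phrases 3–4 restate phrases 1–2: a period heard twice, not a double period (which would end weakly at phrase 2).

repeated period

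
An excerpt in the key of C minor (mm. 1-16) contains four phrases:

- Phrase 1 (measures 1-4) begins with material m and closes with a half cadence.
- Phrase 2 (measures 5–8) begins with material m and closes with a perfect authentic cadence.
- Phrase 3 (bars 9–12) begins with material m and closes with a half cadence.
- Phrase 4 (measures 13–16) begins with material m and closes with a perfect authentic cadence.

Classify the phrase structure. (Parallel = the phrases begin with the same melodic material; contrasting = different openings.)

repeated period

The cadence pattern HC–PAC–HC–PAC is weak–strong twice, and phrases 3–4 restate phrases 1–2: a period heard twice, not a double period (which would end weakly at phrase 2).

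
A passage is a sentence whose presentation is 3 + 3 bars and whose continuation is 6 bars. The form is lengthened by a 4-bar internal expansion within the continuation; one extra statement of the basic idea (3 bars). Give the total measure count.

Basic sentence: 3 + 3 + 6 = 12 bars.
12 (basic form) + 4 (internal expansion) + 3 (extra statement) = 19.

19 measures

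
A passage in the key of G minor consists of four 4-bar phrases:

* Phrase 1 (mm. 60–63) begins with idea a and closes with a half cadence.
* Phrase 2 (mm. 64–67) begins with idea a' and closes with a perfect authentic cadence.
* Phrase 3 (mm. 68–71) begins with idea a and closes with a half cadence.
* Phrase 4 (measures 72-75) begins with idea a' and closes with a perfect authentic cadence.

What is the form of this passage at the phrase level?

The cadence pattern HC–PAC–HC–PAC is weak–strong twice, and phrases 3–4 restate phrases 1–2: a period heard twice, not a double period (which would end weakly at phrase 2).

repeated period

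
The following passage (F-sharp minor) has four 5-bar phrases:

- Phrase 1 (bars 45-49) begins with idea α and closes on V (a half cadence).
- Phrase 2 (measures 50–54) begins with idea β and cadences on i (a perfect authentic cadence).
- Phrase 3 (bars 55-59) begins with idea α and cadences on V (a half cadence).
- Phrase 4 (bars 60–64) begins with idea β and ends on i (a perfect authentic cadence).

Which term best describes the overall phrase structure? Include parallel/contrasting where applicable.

repeated period

The cadence pattern HC–PAC–HC–PAC is weak–strong twice, and phrases 3–4 restate phrases 1–2: a period heard twice, not a double period (which would end weakly at phrase 2).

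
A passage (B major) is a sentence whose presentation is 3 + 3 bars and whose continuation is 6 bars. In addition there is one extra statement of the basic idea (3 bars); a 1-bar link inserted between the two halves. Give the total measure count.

16 measures

Basic sentence: 3 + 3 + 6 = 12 bars.
12 (basic form) + 3 (extra statement) + 1 (link) = 16.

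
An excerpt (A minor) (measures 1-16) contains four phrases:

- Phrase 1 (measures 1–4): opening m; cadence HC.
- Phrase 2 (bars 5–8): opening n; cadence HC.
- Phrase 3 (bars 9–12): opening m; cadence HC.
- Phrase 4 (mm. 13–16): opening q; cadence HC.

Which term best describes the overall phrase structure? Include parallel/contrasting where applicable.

phrase group

Phrase 4 ends with a half cadence, no stronger than phrase 2's half cadence, so the four phrases do not form a double period; nor do phrases 3–4 duplicate 1–2, so it is not a repeated period. With no phrase reaching a conclusive cadence, the passage is a phrase group.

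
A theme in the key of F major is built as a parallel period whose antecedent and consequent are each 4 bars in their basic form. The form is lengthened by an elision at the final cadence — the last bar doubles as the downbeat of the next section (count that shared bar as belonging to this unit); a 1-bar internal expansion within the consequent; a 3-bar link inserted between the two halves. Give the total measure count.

Basic parallel period: 4 + 4 = 8 bars.
8 (basic form) + 1 (internal expansion) + 3 (link) = 12.
The elision shares a bar with the next section but does not change this unit's count.

12 measures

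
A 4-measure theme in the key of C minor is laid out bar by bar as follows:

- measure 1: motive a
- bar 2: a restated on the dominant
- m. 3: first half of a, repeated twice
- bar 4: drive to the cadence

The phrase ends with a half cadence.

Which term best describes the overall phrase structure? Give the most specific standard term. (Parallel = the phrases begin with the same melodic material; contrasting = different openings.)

Basic idea (measure 1) + its repetition (m. 2) form the presentation; fragmentation and cadence (measures 3–4) form the continuation — the 4-bar whole is a sentence.

sentence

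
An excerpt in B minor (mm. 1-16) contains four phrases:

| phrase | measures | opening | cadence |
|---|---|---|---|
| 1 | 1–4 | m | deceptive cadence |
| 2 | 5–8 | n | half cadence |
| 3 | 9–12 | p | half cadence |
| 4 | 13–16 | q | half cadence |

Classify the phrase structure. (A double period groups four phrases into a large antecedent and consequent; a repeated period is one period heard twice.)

phrase group

Phrase 4 ends with a half cadence, no stronger than phrase 2's half cadence, so the four phrases do not form a double period; nor do phrases 3–4 duplicate 1–2, so it is not a repeated period. With no phrase reaching a conclusive cadence, the passage is a phrase group.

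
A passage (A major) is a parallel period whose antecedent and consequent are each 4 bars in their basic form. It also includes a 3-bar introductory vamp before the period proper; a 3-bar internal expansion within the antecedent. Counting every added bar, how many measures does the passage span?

14 measures

Basic parallel period: 4 + 4 = 8 bars.
8 (basic form) + 3 (introduction) + 3 (internal expansion) = 14.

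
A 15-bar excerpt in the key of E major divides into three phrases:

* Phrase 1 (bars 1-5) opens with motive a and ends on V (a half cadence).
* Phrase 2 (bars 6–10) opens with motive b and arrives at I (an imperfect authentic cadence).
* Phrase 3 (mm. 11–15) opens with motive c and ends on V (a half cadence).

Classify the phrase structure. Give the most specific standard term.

The final phrase closes with a half cadence, which is not stronger than the preceding imperfect authentic cadence; the 3 phrases lack an overall antecedent–consequent design and so form a phrase group.

phrase group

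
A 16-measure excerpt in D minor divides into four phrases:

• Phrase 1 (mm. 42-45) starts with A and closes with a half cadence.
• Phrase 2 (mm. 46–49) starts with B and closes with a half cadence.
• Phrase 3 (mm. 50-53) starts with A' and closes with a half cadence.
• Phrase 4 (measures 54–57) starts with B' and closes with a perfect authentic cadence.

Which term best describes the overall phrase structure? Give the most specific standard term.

parallel double period

Four phrases in two halves: the first half (mm. 42-49) ends with a half cadence, the second (mm. 50-57) with a perfect authentic cadence — a large antecedent–consequent pair, i.e. a double period.
Phrase 3 begins with the same material as phrase 1, making it parallel.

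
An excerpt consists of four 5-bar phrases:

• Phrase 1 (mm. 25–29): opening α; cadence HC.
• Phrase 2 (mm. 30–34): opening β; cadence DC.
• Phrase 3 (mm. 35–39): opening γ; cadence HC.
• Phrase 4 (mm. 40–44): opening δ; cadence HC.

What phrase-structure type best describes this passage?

Phrase 4 ends with a half cadence, no stronger than phrase 2's deceptive cadence, so the four phrases do not form a double period; nor do phrases 3–4 duplicate 1–2, so it is not a repeated period. With no phrase reaching a conclusive cadence, the passage is a phrase group.

phrase group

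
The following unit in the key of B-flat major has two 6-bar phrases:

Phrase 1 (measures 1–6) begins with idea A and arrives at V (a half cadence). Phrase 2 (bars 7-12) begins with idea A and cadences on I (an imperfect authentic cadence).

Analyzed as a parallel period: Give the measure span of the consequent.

The antecedent is the phrase ending with the weaker cadence (half cadence, phrase 1) and the consequent the one ending more conclusively (imperfect authentic cadence, phrase 2); the consequent is measures 7–12.

measures 7–12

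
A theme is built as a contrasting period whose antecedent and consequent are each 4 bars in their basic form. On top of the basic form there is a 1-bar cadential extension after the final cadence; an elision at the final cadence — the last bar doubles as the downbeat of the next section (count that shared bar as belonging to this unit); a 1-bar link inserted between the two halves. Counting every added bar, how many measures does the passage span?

Basic contrasting period: 4 + 4 = 8 bars.
8 (basic form) + 1 (cadential extension) + 1 (link) = 10.
The elision shares a bar with the next section but does not change this unit's count.

10 measures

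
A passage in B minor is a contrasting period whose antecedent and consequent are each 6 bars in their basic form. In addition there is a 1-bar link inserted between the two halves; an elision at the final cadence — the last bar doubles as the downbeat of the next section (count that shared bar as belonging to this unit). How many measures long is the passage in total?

Basic contrasting period: 6 + 6 = 12 bars.
12 (basic form) + 1 (link) = 13.
The elision shares a bar with the next section but does not change this unit's count.

13 measures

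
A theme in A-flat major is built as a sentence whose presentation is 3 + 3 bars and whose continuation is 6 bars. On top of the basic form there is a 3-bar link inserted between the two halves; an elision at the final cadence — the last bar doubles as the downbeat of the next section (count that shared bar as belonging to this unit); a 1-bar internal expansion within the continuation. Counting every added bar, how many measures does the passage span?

16 measures

Basic sentence: 3 + 3 + 6 = 12 bars.
12 (basic form) + 3 (link) + 1 (internal expansion) = 16.
The elision shares a bar with the next section but does not change this unit's count.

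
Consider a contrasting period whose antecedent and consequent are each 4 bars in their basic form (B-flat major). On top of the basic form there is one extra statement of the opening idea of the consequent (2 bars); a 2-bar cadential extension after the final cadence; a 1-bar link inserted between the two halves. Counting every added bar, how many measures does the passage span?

Basic contrasting period: 4 + 4 = 8 bars.
8 (basic form) + 2 (extra statement) + 2 (cadential extension) + 1 (link) = 13.

13 measures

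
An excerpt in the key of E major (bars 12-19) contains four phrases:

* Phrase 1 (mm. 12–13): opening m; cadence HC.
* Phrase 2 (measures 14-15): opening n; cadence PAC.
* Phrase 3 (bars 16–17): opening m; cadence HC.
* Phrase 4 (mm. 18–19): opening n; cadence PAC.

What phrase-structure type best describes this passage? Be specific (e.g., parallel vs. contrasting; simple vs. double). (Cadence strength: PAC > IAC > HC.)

repeated period

The cadence pattern HC–PAC–HC–PAC is weak–strong twice, and phrases 3–4 restate phrases 1–2: a period heard twice, not a double period (which would end weakly at phrase 2).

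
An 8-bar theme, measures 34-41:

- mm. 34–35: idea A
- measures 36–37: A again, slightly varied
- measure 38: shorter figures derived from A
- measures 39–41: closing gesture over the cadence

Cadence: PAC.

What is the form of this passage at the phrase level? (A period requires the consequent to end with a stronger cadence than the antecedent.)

Basic idea (mm. 34-35) + its repetition (measures 36-37) form the presentation; fragmentation and cadence (mm. 38–41) form the continuation — the 8-bar whole is a sentence.

sentence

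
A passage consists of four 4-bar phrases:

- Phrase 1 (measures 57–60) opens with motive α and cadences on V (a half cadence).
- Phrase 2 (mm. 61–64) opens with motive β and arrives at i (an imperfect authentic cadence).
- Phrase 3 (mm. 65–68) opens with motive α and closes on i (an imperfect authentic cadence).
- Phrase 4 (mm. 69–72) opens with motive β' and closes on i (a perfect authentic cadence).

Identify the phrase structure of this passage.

parallel double period

Four phrases in two halves: the first half (mm. 57–64) ends with an imperfect authentic cadence, the second (mm. 65–72) with a perfect authentic cadence — a large antecedent–consequent pair, i.e. a double period.
Phrase 3 begins with the same material as phrase 1, making it parallel.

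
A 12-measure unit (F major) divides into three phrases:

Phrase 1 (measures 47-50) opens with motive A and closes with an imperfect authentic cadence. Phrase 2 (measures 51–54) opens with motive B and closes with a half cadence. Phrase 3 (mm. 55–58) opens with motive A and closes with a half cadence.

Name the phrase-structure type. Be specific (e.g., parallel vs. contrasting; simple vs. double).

phrase group

The final phrase closes with a half cadence, which is not stronger than the preceding half cadence; the 3 phrases lack an overall antecedent–consequent design and so form a phrase group.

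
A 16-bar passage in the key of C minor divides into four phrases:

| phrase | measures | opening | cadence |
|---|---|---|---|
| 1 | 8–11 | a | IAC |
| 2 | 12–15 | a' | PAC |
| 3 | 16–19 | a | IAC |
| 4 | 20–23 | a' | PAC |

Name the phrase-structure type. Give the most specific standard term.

repeated period

The cadence pattern IAC–PAC–IAC–PAC is weak–strong twice, and phrases 3–4 restate phrases 1–2: a period heard twice, not a double period (which would end weakly at phrase 2).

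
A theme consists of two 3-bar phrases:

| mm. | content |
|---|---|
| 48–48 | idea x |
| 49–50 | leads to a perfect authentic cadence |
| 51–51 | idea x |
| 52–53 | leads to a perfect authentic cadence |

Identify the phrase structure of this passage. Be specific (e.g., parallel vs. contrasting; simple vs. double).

Both phrases have the same opening (x) and the same cadence (perfect authentic cadence): the second is a restatement, not a consequent, so this is a repeated phrase rather than a period.

repeated phrase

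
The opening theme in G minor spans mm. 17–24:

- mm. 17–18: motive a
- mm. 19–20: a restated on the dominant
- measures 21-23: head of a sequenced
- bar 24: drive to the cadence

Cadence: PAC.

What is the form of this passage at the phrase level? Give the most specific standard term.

Basic idea (bars 17–18) + its repetition (bars 19–20) form the presentation; fragmentation and cadence (mm. 21-24) form the continuation — the 8-bar whole is a sentence.

sentence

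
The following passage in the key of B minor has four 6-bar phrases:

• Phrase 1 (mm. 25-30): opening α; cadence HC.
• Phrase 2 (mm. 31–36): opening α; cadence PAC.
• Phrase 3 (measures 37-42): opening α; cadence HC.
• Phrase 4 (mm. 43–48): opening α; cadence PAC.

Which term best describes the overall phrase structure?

repeated period

The cadence pattern HC–PAC–HC–PAC is weak–strong twice, and phrases 3–4 restate phrases 1–2: a period heard twice, not a double period (which would end weakly at phrase 2).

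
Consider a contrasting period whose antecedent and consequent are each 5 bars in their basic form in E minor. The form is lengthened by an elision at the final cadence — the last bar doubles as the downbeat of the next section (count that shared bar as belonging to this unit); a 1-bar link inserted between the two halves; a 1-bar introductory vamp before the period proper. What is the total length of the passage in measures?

12 measures

Basic contrasting period: 5 + 5 = 10 bars.
10 (basic form) + 1 (link) + 1 (introduction) = 12.
The elision shares a bar with the next section but does not change this unit's count.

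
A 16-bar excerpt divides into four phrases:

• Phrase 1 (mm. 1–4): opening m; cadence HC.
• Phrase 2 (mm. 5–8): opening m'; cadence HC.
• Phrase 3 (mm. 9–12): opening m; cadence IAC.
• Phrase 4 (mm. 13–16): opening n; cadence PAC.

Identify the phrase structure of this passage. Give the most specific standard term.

Four phrases in two halves: the first half (mm. 1–8) ends with a half cadence, the second (mm. 9–16) with a perfect authentic cadence — a large antecedent–consequent pair, i.e. a double period.
Phrase 3 begins with the same material as phrase 1, making it parallel.

parallel double period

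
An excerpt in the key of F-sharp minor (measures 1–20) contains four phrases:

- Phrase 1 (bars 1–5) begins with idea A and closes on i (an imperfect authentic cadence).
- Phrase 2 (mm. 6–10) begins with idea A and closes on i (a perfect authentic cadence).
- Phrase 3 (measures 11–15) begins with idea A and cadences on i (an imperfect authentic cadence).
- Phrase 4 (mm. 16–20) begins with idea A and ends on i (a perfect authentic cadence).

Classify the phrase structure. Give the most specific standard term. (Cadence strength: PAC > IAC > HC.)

The cadence pattern IAC–PAC–IAC–PAC is weak–strong twice, and phrases 3–4 restate phrases 1–2: a period heard twice, not a double period (which would end weakly at phrase 2).

repeated period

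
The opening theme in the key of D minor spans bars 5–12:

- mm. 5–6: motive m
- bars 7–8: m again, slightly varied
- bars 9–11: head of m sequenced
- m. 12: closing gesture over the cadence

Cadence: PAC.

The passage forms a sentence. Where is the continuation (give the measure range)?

After the presentation (mm. 5-8), the continuation covers the fragmentation through the cadence: mm. 9–12.

measures 9–12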